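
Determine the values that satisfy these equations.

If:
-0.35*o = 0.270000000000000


Then:
o = -0.77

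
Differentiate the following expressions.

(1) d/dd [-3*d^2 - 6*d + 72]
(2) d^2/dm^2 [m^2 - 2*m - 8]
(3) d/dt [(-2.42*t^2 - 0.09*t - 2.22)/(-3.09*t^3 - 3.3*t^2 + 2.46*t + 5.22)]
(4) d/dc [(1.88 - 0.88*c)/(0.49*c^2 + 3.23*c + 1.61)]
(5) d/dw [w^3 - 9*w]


(1) = -6*d - 6
(2) = 2
(3) = (-7.4778*t^4 - 0.5562*t^3 - 26.8296*t^2 - 39.9168*t + 4.9914)/(9.5481*t^6 + 20.394*t^5 - 4.3128*t^4 - 48.4956*t^3 - 28.4004*t^2 + 25.6824*t + 27.2484)
(4) = (0.4312*c^2 - 1.8424*c - 7.4892)/(0.2401*c^4 + 3.1654*c^3 + 12.0107*c^2 + 10.4006*c + 2.5921)
(5) = 3*w^2 - 9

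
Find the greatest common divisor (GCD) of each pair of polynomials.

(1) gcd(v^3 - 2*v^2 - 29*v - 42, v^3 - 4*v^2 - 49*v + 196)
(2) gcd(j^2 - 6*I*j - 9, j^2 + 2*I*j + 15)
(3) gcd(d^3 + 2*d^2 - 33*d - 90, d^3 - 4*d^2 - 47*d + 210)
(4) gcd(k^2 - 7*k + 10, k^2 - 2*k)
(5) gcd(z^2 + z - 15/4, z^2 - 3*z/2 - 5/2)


(1) = v - 7
(2) = j - 3*I
(3) = d - 6
(4) = k - 2
(5) = gcd((z - 3/2)*(z + 5/2), (z - 5/2)*(z + 1)) = 1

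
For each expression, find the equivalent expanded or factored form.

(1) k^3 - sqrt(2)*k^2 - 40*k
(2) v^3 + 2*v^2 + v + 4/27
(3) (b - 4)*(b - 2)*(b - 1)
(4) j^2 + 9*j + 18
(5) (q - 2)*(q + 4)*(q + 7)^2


(1) = k*(k - 5*sqrt(2))*(k + 4*sqrt(2))
(2) = (v + 1/3)^2*(v + 4/3)
(3) = b^3 - 7*b^2 + 14*b - 8
(4) = (j + 3)*(j + 6)
(5) = q^4 + 16*q^3 + 69*q^2 - 14*q - 392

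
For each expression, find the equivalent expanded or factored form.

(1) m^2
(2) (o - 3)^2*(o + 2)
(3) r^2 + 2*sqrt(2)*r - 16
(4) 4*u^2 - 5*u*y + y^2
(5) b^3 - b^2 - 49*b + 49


(1) = m^2
(2) = o^3 - 4*o^2 - 3*o + 18
(3) = (r - 2*sqrt(2))*(r + 4*sqrt(2))
(4) = (-4*u + y)*(-u + y)
(5) = (b - 7)*(b - 1)*(b + 7)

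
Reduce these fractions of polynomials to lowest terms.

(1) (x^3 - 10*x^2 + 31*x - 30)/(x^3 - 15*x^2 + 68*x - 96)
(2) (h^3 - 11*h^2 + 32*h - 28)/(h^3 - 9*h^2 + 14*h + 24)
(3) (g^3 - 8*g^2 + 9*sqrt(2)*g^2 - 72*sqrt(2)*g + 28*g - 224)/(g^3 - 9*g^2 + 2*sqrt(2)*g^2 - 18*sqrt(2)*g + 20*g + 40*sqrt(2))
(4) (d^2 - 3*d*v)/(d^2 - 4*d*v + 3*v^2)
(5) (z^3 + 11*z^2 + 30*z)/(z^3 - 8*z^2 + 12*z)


(1) = (x^2 - 7*x + 10)/(x^2 - 12*x + 32)
(2) = (h^3 - 11*h^2 + 32*h - 28)/(h^3 - 9*h^2 + 14*h + 24)
(3) = (g^2 + g*(-8 + 7*sqrt(2)) - 56*sqrt(2))/(g^2 - 9*g + 20)
(4) = -d/(-d + v)
(5) = (z^2 + 11*z + 30)/(z^2 - 8*z + 12)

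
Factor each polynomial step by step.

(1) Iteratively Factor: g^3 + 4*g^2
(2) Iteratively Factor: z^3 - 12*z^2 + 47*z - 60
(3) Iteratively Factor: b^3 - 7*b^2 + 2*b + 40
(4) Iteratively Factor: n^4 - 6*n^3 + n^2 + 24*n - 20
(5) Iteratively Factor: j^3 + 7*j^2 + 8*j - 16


(1) = (g + 4)*(g^2) = g*(g + 4)*(g)
(2) = (z - 4)*(z^2 - 8*z + 15) = (z - 5)*(z - 4)*(z - 3)
(3) = (b + 2)*(b^2 - 9*b + 20) = (b - 5)*(b + 2)*(b - 4)
(4) = (n + 2)*(n^3 - 8*n^2 + 17*n - 10) = (n - 1)*(n + 2)*(n^2 - 7*n + 10) = (n - 5)*(n - 1)*(n + 2)*(n - 2)
(5) = (j + 4)*(j^2 + 3*j - 4) = (j + 4)^2*(j - 1)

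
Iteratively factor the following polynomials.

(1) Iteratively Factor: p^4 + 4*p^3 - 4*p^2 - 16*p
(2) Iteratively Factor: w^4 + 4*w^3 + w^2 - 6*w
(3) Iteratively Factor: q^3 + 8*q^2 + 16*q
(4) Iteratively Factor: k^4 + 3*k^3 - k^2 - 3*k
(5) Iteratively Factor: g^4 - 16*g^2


(1) = (p + 2)*(p^3 + 2*p^2 - 8*p) = p*(p + 2)*(p^2 + 2*p - 8) = p*(p - 2)*(p + 2)*(p + 4)
(2) = (w)*(w^3 + 4*w^2 + w - 6) = w*(w + 3)*(w^2 + w - 2) = w*(w + 2)*(w + 3)*(w - 1)
(3) = (q + 4)*(q^2 + 4*q) = (q + 4)^2*(q)
(4) = (k)*(k^3 + 3*k^2 - k - 3) = k*(k - 1)*(k^2 + 4*k + 3) = k*(k - 1)*(k + 3)*(k + 1)
(5) = (g + 4)*(g^3 - 4*g^2) = (g - 4)*(g + 4)*(g^2) = g*(g - 4)*(g + 4)*(g)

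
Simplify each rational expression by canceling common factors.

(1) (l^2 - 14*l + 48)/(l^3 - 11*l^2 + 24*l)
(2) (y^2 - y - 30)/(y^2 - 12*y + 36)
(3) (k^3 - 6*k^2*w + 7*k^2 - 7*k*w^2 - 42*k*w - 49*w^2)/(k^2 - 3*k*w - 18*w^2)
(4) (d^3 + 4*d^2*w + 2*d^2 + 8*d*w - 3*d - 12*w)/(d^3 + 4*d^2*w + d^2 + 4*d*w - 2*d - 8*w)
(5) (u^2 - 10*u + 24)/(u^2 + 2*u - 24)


(1) = (l - 6)/(l^2 - 3*l)
(2) = (y + 5)/(y - 6)
(3) = (-k^3 + 6*k^2*w - 7*k^2 + 7*k*w^2 + 42*k*w + 49*w^2)/(-k^2 + 3*k*w + 18*w^2)
(4) = (d + 3)/(d + 2)
(5) = (u - 6)/(u + 6)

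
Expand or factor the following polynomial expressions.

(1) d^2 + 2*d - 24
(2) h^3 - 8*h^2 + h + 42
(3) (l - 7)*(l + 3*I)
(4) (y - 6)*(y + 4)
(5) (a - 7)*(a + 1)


(1) = (d - 4)*(d + 6)
(2) = (h - 7)*(h - 3)*(h + 2)
(3) = l^2 - 7*l + 3*I*l - 21*I
(4) = y^2 - 2*y - 24
(5) = a^2 - 6*a - 7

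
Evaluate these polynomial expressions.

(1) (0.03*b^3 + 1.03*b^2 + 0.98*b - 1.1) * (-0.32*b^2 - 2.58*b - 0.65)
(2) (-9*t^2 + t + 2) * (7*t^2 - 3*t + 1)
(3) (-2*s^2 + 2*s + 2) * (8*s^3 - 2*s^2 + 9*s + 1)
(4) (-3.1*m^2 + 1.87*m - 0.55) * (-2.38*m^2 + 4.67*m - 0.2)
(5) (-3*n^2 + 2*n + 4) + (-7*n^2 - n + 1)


(1) = -0.0096*b^5 - 0.407*b^4 - 2.9905*b^3 - 2.8459*b^2 + 2.201*b + 0.715
(2) = -63*t^4 + 34*t^3 + 2*t^2 - 5*t + 2
(3) = -16*s^5 + 20*s^4 - 6*s^3 + 12*s^2 + 20*s + 2
(4) = 7.378*m^4 - 18.9276*m^3 + 10.6619*m^2 - 2.9425*m + 0.11
(5) = -10*n^2 + n + 5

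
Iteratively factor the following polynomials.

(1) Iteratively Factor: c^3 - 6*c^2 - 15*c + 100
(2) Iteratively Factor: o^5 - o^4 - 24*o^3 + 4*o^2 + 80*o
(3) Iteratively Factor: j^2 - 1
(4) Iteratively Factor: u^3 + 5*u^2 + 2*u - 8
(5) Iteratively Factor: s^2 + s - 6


(1) = (c + 4)*(c^2 - 10*c + 25) = (c - 5)*(c + 4)*(c - 5)
(2) = (o)*(o^4 - o^3 - 24*o^2 + 4*o + 80) = o*(o - 2)*(o^3 + o^2 - 22*o - 40) = o*(o - 2)*(o + 2)*(o^2 - o - 20) = o*(o - 5)*(o - 2)*(o + 2)*(o + 4)
(3) = (j - 1)*(j + 1)
(4) = (u + 2)*(u^2 + 3*u - 4) = (u + 2)*(u + 4)*(u - 1)
(5) = (s + 3)*(s - 2)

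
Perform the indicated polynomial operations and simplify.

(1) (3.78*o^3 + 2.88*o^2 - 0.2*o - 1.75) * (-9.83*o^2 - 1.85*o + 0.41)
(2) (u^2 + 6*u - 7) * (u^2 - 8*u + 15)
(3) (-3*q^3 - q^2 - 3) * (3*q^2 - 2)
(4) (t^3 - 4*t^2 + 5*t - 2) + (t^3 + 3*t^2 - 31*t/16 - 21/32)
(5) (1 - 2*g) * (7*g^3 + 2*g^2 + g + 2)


(1) = -37.1574*o^5 - 35.3034*o^4 - 1.8122*o^3 + 18.7533*o^2 + 3.1555*o - 0.7175
(2) = u^4 - 2*u^3 - 40*u^2 + 146*u - 105
(3) = -9*q^5 - 3*q^4 + 6*q^3 - 7*q^2 + 6
(4) = 2*t^3 - t^2 + 49*t/16 - 85/32
(5) = -14*g^4 + 3*g^3 - 3*g + 2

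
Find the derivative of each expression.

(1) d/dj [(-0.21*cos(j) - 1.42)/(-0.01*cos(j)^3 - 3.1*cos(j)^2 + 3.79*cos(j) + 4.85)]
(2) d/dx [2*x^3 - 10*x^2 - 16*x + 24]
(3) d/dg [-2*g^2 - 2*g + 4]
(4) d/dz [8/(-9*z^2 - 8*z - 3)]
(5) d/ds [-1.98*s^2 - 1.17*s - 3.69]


(1) = (0.0042*cos(j)^3 + 0.6936*cos(j)^2 + 8.804*cos(j) - 4.3633)*sin(j)/(0.0001*cos(j)^6 + 0.062*cos(j)^5 + 9.5342*cos(j)^4 - 23.595*cos(j)^3 - 15.7059*cos(j)^2 + 36.763*cos(j) + 23.5225)
(2) = 6*x^2 - 20*x - 16
(3) = -4*g - 2
(4) = 16*(9*z + 4)/(9*z^2 + 8*z + 3)^2
(5) = -3.96*s - 1.17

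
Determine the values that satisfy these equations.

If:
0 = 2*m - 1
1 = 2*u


Then:
m = 1/2
u = 1/2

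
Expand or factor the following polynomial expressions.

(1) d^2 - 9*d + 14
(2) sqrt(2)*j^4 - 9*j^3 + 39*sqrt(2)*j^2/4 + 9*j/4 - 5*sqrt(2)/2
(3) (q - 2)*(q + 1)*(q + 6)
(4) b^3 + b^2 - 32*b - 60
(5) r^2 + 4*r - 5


(1) = (d - 7)*(d - 2)
(2) = (j - 1/2)*(j - 5*sqrt(2)/2)*(j - 2*sqrt(2))*(sqrt(2)*j + sqrt(2)/2)
(3) = q^3 + 5*q^2 - 8*q - 12
(4) = (b - 6)*(b + 2)*(b + 5)
(5) = (r - 1)*(r + 5)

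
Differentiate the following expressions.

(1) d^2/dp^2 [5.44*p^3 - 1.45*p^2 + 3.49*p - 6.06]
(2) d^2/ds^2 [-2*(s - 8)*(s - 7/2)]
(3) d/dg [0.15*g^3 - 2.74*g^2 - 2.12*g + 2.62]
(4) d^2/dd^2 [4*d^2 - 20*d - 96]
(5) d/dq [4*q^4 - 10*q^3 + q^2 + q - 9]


(1) = 32.64*p - 2.9
(2) = -4
(3) = 0.45*g^2 - 5.48*g - 2.12
(4) = 8
(5) = 16*q^3 - 30*q^2 + 2*q + 1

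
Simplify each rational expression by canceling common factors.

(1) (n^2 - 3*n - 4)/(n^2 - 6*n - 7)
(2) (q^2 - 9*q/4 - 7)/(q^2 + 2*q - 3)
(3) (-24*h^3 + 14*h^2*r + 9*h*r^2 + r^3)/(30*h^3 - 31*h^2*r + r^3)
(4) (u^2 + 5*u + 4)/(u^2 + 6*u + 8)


(1) = (n - 4)/(n - 7)
(2) = (4*q^2 - 9*q - 28)/(4*q^2 + 8*q - 12)
(3) = (4*h + r)/(-5*h + r)
(4) = (u + 1)/(u + 2)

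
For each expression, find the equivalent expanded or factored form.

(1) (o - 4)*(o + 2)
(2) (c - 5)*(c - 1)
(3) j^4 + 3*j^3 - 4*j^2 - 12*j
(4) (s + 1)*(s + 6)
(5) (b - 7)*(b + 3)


(1) = o^2 - 2*o - 8
(2) = c^2 - 6*c + 5
(3) = j*(j - 2)*(j + 2)*(j + 3)
(4) = s^2 + 7*s + 6
(5) = b^2 - 4*b - 21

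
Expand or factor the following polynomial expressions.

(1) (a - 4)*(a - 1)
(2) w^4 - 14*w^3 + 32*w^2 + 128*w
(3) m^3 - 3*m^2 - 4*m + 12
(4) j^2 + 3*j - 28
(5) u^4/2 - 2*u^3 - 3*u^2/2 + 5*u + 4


(1) = a^2 - 5*a + 4
(2) = w*(w - 8)^2*(w + 2)
(3) = (m - 3)*(m - 2)*(m + 2)
(4) = (j - 4)*(j + 7)
(5) = (u/2 + 1/2)*(u - 4)*(u - 2)*(u + 1)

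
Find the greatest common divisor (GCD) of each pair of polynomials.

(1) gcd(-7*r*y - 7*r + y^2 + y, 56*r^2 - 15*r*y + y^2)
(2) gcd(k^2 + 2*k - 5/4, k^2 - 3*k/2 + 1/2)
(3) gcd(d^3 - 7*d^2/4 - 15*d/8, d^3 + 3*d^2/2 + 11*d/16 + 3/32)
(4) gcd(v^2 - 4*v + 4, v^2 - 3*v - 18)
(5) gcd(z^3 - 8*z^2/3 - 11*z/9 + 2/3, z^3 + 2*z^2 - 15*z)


(1) = -7*r + y
(2) = gcd((k - 1/2)*(k + 5/2), (k - 1)*(k - 1/2)) = k - 1/2
(3) = d + 3/4
(4) = gcd((v - 2)^2, (v - 6)*(v + 3)) = 1
(5) = gcd((z - 3)*(z - 1/3)*(z + 2/3), z*(z - 3)*(z + 5)) = z - 3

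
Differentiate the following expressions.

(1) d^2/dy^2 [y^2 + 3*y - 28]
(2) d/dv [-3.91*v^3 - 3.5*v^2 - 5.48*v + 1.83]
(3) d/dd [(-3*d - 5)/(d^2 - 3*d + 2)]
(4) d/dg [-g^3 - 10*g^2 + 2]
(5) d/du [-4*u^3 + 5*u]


(1) = 2
(2) = -11.73*v^2 - 7.0*v - 5.48
(3) = (3*d^2 + 10*d - 21)/(d^4 - 6*d^3 + 13*d^2 - 12*d + 4)
(4) = g*(-3*g - 20)
(5) = 5 - 12*u^2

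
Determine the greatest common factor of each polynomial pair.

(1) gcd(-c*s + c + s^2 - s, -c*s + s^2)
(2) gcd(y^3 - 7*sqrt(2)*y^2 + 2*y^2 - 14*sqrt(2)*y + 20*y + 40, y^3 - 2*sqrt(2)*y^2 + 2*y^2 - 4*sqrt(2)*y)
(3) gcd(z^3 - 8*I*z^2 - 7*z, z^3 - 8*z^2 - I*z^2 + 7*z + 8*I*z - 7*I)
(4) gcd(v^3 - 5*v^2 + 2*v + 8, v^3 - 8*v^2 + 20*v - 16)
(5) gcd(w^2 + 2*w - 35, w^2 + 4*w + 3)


(1) = gcd((-c + s)*(s - 1), s*(-c + s)) = -c + s
(2) = y^2 + y*(2 - 2*sqrt(2)) - 4*sqrt(2)
(3) = gcd(z*(z - 7*I)*(z - I), (z - 7)*(z - 1)*(z - I)) = z - I
(4) = gcd((v - 4)*(v - 2)*(v + 1), (v - 4)*(v - 2)^2) = v^2 - 6*v + 8
(5) = gcd((w - 5)*(w + 7), (w + 1)*(w + 3)) = 1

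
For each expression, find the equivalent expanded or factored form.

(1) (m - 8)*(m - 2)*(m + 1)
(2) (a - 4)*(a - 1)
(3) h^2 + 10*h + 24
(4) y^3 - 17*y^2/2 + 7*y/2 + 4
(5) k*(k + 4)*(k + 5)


(1) = m^3 - 9*m^2 + 6*m + 16
(2) = a^2 - 5*a + 4
(3) = (h + 4)*(h + 6)
(4) = (y - 8)*(y - 1)*(y + 1/2)
(5) = k^3 + 9*k^2 + 20*k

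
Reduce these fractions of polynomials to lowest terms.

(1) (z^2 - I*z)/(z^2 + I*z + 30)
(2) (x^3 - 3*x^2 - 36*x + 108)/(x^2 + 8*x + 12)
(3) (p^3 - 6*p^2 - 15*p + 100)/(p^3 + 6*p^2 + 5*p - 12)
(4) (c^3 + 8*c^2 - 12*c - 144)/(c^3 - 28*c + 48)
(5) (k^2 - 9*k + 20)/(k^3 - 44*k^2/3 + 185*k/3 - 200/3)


(1) = (z^2 - I*z)/(z^2 + I*z + 30)
(2) = (x^2 - 9*x + 18)/(x + 2)
(3) = (p^2 - 10*p + 25)/(p^2 + 2*p - 3)
(4) = (c + 6)/(c - 2)
(5) = (3*k - 12)/(3*k^2 - 29*k + 40)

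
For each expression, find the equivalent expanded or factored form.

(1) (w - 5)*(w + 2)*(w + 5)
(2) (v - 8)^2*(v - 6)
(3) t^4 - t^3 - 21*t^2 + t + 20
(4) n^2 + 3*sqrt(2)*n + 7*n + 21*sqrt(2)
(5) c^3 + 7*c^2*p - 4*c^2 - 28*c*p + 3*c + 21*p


(1) = w^3 + 2*w^2 - 25*w - 50
(2) = v^3 - 22*v^2 + 160*v - 384
(3) = (t - 5)*(t - 1)*(t + 1)*(t + 4)
(4) = (n + 7)*(n + 3*sqrt(2))
(5) = (c - 3)*(c - 1)*(c + 7*p)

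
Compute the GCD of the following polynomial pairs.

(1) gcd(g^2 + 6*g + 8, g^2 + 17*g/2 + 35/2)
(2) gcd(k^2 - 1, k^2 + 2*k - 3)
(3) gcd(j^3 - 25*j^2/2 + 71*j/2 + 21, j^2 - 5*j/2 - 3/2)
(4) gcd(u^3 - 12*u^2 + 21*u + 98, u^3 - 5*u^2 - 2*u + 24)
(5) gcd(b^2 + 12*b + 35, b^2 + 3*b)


(1) = gcd((g + 2)*(g + 4), (g + 7/2)*(g + 5)) = 1
(2) = k - 1
(3) = j + 1/2
(4) = gcd((u - 7)^2*(u + 2), (u - 4)*(u - 3)*(u + 2)) = u + 2
(5) = gcd((b + 5)*(b + 7), b*(b + 3)) = 1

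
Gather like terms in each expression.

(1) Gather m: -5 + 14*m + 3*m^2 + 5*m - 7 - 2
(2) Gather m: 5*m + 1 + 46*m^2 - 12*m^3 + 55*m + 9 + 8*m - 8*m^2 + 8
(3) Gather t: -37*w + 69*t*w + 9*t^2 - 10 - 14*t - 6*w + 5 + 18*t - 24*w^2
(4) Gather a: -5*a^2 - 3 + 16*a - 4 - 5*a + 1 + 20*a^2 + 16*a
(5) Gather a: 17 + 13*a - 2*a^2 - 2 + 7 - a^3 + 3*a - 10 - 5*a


(1) = 3*m^2 + 19*m - 14
(2) = -12*m^3 + 38*m^2 + 68*m + 18
(3) = 9*t^2 + t*(69*w + 4) - 24*w^2 - 43*w - 5
(4) = 15*a^2 + 27*a - 6
(5) = -a^3 - 2*a^2 + 11*a + 12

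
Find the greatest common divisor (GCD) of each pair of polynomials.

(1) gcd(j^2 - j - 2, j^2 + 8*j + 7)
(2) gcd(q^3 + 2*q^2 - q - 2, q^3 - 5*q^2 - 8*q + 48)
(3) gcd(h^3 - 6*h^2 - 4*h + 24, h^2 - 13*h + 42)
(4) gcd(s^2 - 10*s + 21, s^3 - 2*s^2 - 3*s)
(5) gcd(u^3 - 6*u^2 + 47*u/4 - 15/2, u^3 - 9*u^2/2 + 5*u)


(1) = gcd((j - 2)*(j + 1), (j + 1)*(j + 7)) = j + 1
(2) = 1
(3) = gcd((h - 6)*(h - 2)*(h + 2), (h - 7)*(h - 6)) = h - 6
(4) = gcd((s - 7)*(s - 3), s*(s - 3)*(s + 1)) = s - 3
(5) = u^2 - 9*u/2 + 5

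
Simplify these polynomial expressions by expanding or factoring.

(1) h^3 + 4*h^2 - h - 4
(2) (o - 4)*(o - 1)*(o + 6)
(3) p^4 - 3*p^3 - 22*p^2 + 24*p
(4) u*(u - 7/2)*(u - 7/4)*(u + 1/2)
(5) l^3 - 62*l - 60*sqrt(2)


(1) = (h - 1)*(h + 1)*(h + 4)
(2) = o^3 + o^2 - 26*o + 24
(3) = p*(p - 6)*(p - 1)*(p + 4)
(4) = u^4 - 19*u^3/4 + 7*u^2/2 + 49*u/16
(5) = (l - 6*sqrt(2))*(l + sqrt(2))*(l + 5*sqrt(2))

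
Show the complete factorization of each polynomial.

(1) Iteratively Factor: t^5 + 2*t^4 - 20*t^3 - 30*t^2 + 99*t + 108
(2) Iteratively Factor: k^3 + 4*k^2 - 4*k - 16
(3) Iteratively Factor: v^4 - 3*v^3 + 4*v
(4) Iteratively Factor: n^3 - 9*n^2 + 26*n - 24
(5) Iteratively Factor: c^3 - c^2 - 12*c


(1) = (t - 3)*(t^4 + 5*t^3 - 5*t^2 - 45*t - 36) = (t - 3)^2*(t^3 + 8*t^2 + 19*t + 12) = (t - 3)^2*(t + 1)*(t^2 + 7*t + 12) = (t - 3)^2*(t + 1)*(t + 4)*(t + 3)
(2) = (k + 4)*(k^2 - 4) = (k - 2)*(k + 4)*(k + 2)
(3) = (v + 1)*(v^3 - 4*v^2 + 4*v) = v*(v + 1)*(v^2 - 4*v + 4) = v*(v - 2)*(v + 1)*(v - 2)
(4) = (n - 4)*(n^2 - 5*n + 6) = (n - 4)*(n - 2)*(n - 3)
(5) = (c - 4)*(c^2 + 3*c) = c*(c - 4)*(c + 3)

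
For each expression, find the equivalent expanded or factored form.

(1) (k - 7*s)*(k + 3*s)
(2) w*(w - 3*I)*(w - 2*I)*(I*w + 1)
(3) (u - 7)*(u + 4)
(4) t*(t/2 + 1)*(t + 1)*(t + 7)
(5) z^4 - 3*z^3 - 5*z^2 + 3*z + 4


(1) = k^2 - 4*k*s - 21*s^2
(2) = I*w^4 + 6*w^3 - 11*I*w^2 - 6*w
(3) = u^2 - 3*u - 28
(4) = t^4/2 + 5*t^3 + 23*t^2/2 + 7*t
(5) = (z - 4)*(z - 1)*(z + 1)^2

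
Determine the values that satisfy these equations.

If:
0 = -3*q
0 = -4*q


Then:
q = 0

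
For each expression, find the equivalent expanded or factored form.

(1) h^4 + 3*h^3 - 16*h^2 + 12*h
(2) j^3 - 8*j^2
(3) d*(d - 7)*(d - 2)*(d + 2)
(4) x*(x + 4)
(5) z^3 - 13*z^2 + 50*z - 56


(1) = h*(h - 2)*(h - 1)*(h + 6)
(2) = j^2*(j - 8)
(3) = d^4 - 7*d^3 - 4*d^2 + 28*d
(4) = x^2 + 4*x
(5) = (z - 7)*(z - 4)*(z - 2)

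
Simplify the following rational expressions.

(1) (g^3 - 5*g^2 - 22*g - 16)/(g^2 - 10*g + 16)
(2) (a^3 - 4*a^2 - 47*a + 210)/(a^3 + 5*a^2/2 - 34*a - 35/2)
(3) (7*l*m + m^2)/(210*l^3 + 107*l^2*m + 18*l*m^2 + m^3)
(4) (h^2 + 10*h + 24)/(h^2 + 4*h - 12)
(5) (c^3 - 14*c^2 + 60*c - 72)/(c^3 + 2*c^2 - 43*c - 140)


(1) = (g^2 + 3*g + 2)/(g - 2)
(2) = (2*a - 12)/(2*a + 1)
(3) = m/(30*l^2 + 11*l*m + m^2)
(4) = (h + 4)/(h - 2)
(5) = (c^3 - 14*c^2 + 60*c - 72)/(c^3 + 2*c^2 - 43*c - 140)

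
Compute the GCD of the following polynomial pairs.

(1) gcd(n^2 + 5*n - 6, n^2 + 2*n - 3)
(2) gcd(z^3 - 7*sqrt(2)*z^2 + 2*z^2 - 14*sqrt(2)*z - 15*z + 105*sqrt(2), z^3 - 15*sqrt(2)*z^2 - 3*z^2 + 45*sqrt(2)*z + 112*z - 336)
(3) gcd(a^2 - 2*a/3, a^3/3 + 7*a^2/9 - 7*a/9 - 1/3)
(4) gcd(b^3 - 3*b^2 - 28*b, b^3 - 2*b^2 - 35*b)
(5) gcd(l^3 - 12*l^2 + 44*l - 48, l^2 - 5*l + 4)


(1) = gcd((n - 1)*(n + 6), (n - 1)*(n + 3)) = n - 1
(2) = gcd((z - 3)*(z + 5)*(z - 7*sqrt(2)), (z - 3)*(z - 8*sqrt(2))*(z - 7*sqrt(2))) = z^2 + z*(-7*sqrt(2) - 3) + 21*sqrt(2)
(3) = gcd(a*(a - 2/3), (a/3 + 1)*(a - 1)*(a + 1/3)) = 1
(4) = b^2 - 7*b
(5) = l - 4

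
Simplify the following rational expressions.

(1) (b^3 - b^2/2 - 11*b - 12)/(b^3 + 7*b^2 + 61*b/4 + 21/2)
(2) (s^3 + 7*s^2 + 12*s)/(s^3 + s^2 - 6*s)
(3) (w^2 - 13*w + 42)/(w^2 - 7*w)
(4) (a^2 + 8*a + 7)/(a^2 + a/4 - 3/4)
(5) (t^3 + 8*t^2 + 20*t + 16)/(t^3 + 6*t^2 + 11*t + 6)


(1) = (2*b - 8)/(2*b + 7)
(2) = (s + 4)/(s - 2)
(3) = (w - 6)/w
(4) = (4*a + 28)/(4*a - 3)
(5) = (t^2 + 6*t + 8)/(t^2 + 4*t + 3)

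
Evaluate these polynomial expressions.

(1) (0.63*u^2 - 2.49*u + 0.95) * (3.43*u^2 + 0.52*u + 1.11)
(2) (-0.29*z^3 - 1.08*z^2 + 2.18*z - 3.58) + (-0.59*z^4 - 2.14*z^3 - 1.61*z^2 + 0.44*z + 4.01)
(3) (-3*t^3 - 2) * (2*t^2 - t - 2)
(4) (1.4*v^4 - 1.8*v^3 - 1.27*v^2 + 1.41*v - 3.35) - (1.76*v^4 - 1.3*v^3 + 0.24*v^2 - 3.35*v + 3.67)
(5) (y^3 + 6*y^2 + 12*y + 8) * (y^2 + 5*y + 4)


(1) = 2.1609*u^4 - 8.2131*u^3 + 2.663*u^2 - 2.2699*u + 1.0545
(2) = -0.59*z^4 - 2.43*z^3 - 2.69*z^2 + 2.62*z + 0.43
(3) = -6*t^5 + 3*t^4 + 6*t^3 - 4*t^2 + 2*t + 4
(4) = -0.36*v^4 - 0.5*v^3 - 1.51*v^2 + 4.76*v - 7.02
(5) = y^5 + 11*y^4 + 46*y^3 + 92*y^2 + 88*y + 32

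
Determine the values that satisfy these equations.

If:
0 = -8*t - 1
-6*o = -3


Then:
o = 1/2
t = -1/8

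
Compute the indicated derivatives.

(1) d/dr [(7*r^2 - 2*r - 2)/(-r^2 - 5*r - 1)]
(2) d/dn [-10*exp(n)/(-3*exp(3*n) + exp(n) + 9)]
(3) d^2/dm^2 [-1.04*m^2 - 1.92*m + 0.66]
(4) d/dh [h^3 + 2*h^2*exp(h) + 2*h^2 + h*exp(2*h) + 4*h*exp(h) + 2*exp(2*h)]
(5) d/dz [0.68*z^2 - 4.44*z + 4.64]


(1) = (-37*r^2 - 18*r - 8)/(r^4 + 10*r^3 + 27*r^2 + 10*r + 1)
(2) = -60*exp(4*n)/(-3*exp(3*n) + exp(n) + 9)^2 - 90*exp(n)/(-3*exp(3*n) + exp(n) + 9)^2
(3) = -2.08000000000000
(4) = 2*h^2*exp(h) + 3*h^2 + 2*h*exp(2*h) + 8*h*exp(h) + 4*h + 5*exp(2*h) + 4*exp(h)
(5) = 1.36*z - 4.44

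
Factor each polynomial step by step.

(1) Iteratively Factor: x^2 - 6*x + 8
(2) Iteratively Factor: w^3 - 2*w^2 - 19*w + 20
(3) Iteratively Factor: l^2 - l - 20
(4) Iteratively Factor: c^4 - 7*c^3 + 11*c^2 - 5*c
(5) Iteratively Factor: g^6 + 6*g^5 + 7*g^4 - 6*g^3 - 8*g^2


(1) = (x - 4)*(x - 2)
(2) = (w - 1)*(w^2 - w - 20) = (w - 1)*(w + 4)*(w - 5)
(3) = (l - 5)*(l + 4)
(4) = (c - 1)*(c^3 - 6*c^2 + 5*c) = (c - 5)*(c - 1)*(c^2 - c) = (c - 5)*(c - 1)^2*(c)
(5) = (g + 1)*(g^5 + 5*g^4 + 2*g^3 - 8*g^2) = (g - 1)*(g + 1)*(g^4 + 6*g^3 + 8*g^2) = g*(g - 1)*(g + 1)*(g^3 + 6*g^2 + 8*g) = g*(g - 1)*(g + 1)*(g + 2)*(g^2 + 4*g) = g*(g - 1)*(g + 1)*(g + 2)*(g + 4)*(g)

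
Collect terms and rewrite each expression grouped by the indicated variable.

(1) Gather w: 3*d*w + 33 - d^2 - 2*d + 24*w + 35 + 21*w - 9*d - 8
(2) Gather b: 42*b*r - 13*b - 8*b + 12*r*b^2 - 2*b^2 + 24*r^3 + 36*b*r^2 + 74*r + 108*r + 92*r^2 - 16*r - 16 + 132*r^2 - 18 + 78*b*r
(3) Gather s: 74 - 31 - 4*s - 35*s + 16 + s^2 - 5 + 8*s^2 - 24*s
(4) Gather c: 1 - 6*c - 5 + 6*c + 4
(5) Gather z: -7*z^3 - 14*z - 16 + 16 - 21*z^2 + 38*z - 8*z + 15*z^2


(1) = -d^2 - 11*d + w*(3*d + 45) + 60
(2) = b^2*(12*r - 2) + b*(36*r^2 + 120*r - 21) + 24*r^3 + 224*r^2 + 166*r - 34
(3) = 9*s^2 - 63*s + 54
(4) = 0
(5) = -7*z^3 - 6*z^2 + 16*z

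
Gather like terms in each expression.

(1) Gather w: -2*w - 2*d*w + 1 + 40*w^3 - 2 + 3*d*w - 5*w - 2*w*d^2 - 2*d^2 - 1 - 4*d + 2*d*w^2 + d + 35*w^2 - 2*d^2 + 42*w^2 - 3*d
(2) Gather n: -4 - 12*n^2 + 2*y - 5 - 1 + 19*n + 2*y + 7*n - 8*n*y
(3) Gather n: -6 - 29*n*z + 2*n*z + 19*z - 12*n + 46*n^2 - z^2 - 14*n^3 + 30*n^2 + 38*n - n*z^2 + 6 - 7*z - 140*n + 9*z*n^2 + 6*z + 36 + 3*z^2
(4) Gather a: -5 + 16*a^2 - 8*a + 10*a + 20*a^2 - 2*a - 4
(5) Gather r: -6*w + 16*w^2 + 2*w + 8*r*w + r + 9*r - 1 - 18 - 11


(1) = -4*d^2 - 6*d + 40*w^3 + w^2*(2*d + 77) + w*(-2*d^2 + d - 7) - 2
(2) = -12*n^2 + n*(26 - 8*y) + 4*y - 10
(3) = -14*n^3 + n^2*(9*z + 76) + n*(-z^2 - 27*z - 114) + 2*z^2 + 18*z + 36
(4) = 36*a^2 - 9
(5) = r*(8*w + 10) + 16*w^2 - 4*w - 30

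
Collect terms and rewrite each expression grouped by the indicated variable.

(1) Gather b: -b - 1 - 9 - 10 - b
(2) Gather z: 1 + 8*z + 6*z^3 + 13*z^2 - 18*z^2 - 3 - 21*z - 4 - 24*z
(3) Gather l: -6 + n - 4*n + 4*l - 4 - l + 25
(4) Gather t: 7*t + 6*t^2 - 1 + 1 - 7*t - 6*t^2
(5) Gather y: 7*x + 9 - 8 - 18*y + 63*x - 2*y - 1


(1) = -2*b - 20
(2) = 6*z^3 - 5*z^2 - 37*z - 6
(3) = 3*l - 3*n + 15
(4) = 0
(5) = 70*x - 20*y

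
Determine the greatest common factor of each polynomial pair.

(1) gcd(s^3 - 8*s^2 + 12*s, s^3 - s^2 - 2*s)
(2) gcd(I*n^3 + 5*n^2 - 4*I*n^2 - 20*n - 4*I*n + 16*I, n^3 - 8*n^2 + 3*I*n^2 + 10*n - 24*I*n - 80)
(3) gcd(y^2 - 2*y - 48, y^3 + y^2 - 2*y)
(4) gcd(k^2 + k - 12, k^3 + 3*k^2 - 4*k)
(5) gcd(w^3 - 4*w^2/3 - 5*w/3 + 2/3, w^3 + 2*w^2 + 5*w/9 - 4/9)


(1) = gcd(s*(s - 6)*(s - 2), s*(s - 2)*(s + 1)) = s^2 - 2*s
(2) = 1
(3) = gcd((y - 8)*(y + 6), y*(y - 1)*(y + 2)) = 1
(4) = k + 4
(5) = gcd((w - 2)*(w - 1/3)*(w + 1), (w - 1/3)*(w + 1)*(w + 4/3)) = w^2 + 2*w/3 - 1/3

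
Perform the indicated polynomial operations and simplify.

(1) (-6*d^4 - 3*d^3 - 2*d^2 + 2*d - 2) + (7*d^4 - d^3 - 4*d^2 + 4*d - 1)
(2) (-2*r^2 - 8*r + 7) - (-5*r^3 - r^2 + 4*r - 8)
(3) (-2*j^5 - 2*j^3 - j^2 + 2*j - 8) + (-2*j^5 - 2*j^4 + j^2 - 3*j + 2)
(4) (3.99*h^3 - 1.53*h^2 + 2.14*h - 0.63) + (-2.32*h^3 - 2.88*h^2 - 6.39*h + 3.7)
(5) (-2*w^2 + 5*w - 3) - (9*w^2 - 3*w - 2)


(1) = d^4 - 4*d^3 - 6*d^2 + 6*d - 3
(2) = 5*r^3 - r^2 - 12*r + 15
(3) = -4*j^5 - 2*j^4 - 2*j^3 - j - 6
(4) = 1.67*h^3 - 4.41*h^2 - 4.25*h + 3.07
(5) = -11*w^2 + 8*w - 1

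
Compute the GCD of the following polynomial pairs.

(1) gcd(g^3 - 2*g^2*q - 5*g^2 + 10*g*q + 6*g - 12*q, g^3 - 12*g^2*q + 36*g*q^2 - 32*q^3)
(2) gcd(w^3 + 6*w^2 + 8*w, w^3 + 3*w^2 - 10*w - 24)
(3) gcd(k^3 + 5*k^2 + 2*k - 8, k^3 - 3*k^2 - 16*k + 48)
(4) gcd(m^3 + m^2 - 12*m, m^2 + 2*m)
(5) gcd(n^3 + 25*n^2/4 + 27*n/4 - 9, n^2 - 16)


(1) = gcd((g - 3)*(g - 2)*(g - 2*q), (g - 8*q)*(g - 2*q)^2) = -g + 2*q
(2) = w^2 + 6*w + 8
(3) = k + 4
(4) = m
(5) = gcd((n - 3/4)*(n + 3)*(n + 4), (n - 4)*(n + 4)) = n + 4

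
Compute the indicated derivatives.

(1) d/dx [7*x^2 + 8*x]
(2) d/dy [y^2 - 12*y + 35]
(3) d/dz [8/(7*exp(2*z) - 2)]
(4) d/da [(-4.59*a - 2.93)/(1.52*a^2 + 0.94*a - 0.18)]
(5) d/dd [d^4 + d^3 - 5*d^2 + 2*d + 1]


(1) = 14*x + 8
(2) = 2*y - 12
(3) = -112*exp(2*z)/(7*exp(2*z) - 2)^2
(4) = (6.9768*a^2 + 8.9072*a + 3.5804)/(2.3104*a^4 + 2.8576*a^3 + 0.3364*a^2 - 0.3384*a + 0.0324)
(5) = 4*d^3 + 3*d^2 - 10*d + 2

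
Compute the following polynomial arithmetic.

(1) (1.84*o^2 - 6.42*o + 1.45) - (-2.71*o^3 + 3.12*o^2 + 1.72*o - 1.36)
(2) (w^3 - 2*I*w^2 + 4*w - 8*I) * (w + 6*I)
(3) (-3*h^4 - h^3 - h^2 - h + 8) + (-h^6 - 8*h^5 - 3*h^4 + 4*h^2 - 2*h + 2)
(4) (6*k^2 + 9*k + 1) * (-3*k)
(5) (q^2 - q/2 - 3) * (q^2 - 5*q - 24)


(1) = 2.71*o^3 - 1.28*o^2 - 8.14*o + 2.81
(2) = w^4 + 4*I*w^3 + 16*w^2 + 16*I*w + 48
(3) = -h^6 - 8*h^5 - 6*h^4 - h^3 + 3*h^2 - 3*h + 10
(4) = -18*k^3 - 27*k^2 - 3*k
(5) = q^4 - 11*q^3/2 - 49*q^2/2 + 27*q + 72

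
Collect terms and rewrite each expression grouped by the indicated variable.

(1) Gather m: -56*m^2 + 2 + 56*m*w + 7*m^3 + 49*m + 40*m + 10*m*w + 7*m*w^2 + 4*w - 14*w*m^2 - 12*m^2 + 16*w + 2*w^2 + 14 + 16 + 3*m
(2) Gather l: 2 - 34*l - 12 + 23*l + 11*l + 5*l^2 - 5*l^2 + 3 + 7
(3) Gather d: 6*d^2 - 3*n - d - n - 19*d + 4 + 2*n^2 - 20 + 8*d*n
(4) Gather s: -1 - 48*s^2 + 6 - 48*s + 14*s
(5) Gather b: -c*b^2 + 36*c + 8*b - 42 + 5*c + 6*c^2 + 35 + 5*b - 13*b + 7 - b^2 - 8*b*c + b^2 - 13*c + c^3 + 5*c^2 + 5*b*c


(1) = 7*m^3 + m^2*(-14*w - 68) + m*(7*w^2 + 66*w + 92) + 2*w^2 + 20*w + 32
(2) = 0
(3) = 6*d^2 + d*(8*n - 20) + 2*n^2 - 4*n - 16
(4) = -48*s^2 - 34*s + 5
(5) = -b^2*c - 3*b*c + c^3 + 11*c^2 + 28*c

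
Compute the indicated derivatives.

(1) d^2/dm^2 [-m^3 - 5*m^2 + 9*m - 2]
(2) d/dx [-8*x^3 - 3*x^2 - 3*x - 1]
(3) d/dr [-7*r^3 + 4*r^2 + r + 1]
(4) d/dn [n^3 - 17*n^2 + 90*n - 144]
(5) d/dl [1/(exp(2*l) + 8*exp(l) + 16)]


(1) = -6*m - 10
(2) = -24*x^2 - 6*x - 3
(3) = -21*r^2 + 8*r + 1
(4) = 3*n^2 - 34*n + 90
(5) = 2*(-exp(l) - 4)*exp(l)/(exp(2*l) + 8*exp(l) + 16)^2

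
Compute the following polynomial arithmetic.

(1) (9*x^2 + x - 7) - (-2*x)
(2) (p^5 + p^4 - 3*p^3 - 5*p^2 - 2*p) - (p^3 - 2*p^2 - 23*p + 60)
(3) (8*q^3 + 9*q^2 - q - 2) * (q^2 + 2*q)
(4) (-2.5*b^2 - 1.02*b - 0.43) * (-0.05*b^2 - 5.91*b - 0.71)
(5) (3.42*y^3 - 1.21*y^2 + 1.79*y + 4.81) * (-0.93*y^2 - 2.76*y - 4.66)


(1) = 9*x^2 + 3*x - 7
(2) = p^5 + p^4 - 4*p^3 - 3*p^2 + 21*p - 60
(3) = 8*q^5 + 25*q^4 + 17*q^3 - 4*q^2 - 4*q
(4) = 0.125*b^4 + 14.826*b^3 + 7.8247*b^2 + 3.2655*b + 0.3053
(5) = -3.1806*y^5 - 8.3139*y^4 - 14.2623*y^3 - 3.7751*y^2 - 21.617*y - 22.4146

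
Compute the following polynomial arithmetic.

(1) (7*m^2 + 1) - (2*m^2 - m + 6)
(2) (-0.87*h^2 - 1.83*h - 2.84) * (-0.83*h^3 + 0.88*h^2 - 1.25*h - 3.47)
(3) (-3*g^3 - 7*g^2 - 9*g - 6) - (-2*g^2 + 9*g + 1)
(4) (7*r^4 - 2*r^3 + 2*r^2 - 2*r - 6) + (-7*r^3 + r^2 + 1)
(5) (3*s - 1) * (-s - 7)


(1) = 5*m^2 + m - 5
(2) = 0.7221*h^5 + 0.7533*h^4 + 1.8343*h^3 + 2.8072*h^2 + 9.9001*h + 9.8548
(3) = -3*g^3 - 5*g^2 - 18*g - 7
(4) = 7*r^4 - 9*r^3 + 3*r^2 - 2*r - 5
(5) = -3*s^2 - 20*s + 7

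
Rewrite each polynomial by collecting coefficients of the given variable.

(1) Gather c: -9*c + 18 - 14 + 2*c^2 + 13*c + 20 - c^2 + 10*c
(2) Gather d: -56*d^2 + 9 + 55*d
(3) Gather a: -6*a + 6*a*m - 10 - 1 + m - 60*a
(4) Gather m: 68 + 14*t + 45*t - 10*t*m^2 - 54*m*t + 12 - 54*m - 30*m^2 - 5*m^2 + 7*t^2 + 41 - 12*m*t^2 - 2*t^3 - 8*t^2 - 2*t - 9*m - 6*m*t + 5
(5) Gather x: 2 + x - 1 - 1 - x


(1) = c^2 + 14*c + 24
(2) = -56*d^2 + 55*d + 9
(3) = a*(6*m - 66) + m - 11
(4) = m^2*(-10*t - 35) + m*(-12*t^2 - 60*t - 63) - 2*t^3 - t^2 + 57*t + 126
(5) = 0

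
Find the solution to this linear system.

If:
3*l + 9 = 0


Then:
l = -3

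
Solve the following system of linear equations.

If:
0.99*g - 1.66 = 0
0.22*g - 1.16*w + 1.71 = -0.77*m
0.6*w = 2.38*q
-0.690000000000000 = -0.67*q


Then:
g = 1.68
m = 3.45
q = 1.03
w = 4.09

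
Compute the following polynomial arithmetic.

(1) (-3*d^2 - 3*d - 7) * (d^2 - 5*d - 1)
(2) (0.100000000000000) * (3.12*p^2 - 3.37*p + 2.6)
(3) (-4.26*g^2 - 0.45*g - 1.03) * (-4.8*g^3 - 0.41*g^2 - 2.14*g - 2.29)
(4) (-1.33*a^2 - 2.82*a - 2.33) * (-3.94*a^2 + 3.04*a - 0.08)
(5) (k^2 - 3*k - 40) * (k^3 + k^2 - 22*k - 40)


(1) = -3*d^4 + 12*d^3 + 11*d^2 + 38*d + 7
(2) = 0.312*p^2 - 0.337*p + 0.26
(3) = 20.448*g^5 + 3.9066*g^4 + 14.2449*g^3 + 11.1407*g^2 + 3.2347*g + 2.3587
(4) = 5.2402*a^4 + 7.0676*a^3 + 0.7138*a^2 - 6.8576*a + 0.1864
(5) = k^5 - 2*k^4 - 65*k^3 - 14*k^2 + 1000*k + 1600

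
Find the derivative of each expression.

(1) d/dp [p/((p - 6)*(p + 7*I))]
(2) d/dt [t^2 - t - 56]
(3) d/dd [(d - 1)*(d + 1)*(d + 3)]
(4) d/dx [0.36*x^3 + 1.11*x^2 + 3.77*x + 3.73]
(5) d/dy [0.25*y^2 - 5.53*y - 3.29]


(1) = (-p*(p - 6) - p*(p + 7*I) + (p - 6)*(p + 7*I))/((p - 6)^2*(p + 7*I)^2)
(2) = 2*t - 1
(3) = 3*d^2 + 6*d - 1
(4) = 1.08*x^2 + 2.22*x + 3.77
(5) = 0.5*y - 5.53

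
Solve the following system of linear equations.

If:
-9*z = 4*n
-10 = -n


Then:
n = 10
z = -40/9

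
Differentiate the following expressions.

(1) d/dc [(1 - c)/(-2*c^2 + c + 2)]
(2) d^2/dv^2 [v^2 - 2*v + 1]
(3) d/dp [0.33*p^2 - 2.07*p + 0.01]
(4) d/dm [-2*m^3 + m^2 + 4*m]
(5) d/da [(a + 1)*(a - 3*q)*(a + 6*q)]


(1) = (2*c^2 - c - (c - 1)*(4*c - 1) - 2)/(-2*c^2 + c + 2)^2
(2) = 2
(3) = 0.66*p - 2.07
(4) = -6*m^2 + 2*m + 4
(5) = 3*a^2 + 6*a*q + 2*a - 18*q^2 + 3*q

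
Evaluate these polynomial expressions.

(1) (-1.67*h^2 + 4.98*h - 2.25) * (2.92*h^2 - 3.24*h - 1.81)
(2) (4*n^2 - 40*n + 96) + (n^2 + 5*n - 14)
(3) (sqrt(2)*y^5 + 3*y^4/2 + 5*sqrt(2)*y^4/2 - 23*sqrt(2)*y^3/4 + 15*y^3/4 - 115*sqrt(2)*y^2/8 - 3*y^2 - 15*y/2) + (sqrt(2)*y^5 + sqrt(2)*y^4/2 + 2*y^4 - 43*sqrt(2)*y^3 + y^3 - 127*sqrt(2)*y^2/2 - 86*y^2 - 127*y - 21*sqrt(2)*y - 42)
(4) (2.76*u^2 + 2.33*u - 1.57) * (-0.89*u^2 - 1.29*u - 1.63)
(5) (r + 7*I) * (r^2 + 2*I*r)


(1) = -4.8764*h^4 + 19.9524*h^3 - 19.6825*h^2 - 1.7238*h + 4.0725
(2) = 5*n^2 - 35*n + 82
(3) = 2*sqrt(2)*y^5 + 7*y^4/2 + 3*sqrt(2)*y^4 - 195*sqrt(2)*y^3/4 + 19*y^3/4 - 623*sqrt(2)*y^2/8 - 89*y^2 - 269*y/2 - 21*sqrt(2)*y - 42
(4) = -2.4564*u^4 - 5.6341*u^3 - 6.1072*u^2 - 1.7726*u + 2.5591
(5) = r^3 + 9*I*r^2 - 14*r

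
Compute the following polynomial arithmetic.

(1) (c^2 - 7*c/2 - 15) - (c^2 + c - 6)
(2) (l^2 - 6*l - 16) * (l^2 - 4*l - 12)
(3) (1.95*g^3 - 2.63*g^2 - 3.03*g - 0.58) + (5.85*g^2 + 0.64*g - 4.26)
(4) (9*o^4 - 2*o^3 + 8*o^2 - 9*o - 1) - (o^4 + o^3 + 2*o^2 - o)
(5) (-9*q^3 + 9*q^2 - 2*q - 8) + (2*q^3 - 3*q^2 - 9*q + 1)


(1) = -9*c/2 - 9
(2) = l^4 - 10*l^3 - 4*l^2 + 136*l + 192
(3) = 1.95*g^3 + 3.22*g^2 - 2.39*g - 4.84
(4) = 8*o^4 - 3*o^3 + 6*o^2 - 8*o - 1
(5) = -7*q^3 + 6*q^2 - 11*q - 7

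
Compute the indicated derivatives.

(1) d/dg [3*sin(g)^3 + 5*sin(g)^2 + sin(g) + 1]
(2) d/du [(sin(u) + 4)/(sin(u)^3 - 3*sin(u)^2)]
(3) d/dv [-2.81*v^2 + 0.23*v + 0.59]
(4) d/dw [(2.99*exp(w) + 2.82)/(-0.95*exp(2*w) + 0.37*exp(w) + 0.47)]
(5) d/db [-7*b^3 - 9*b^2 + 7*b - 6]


(1) = (9*sin(g)^2 + 10*sin(g) + 1)*cos(g)
(2) = (-9*sin(u) + cos(2*u) + 23)*cos(u)/((sin(u) - 3)^2*sin(u)^3)
(3) = 0.23 - 5.62*v
(4) = (2.8405*exp(2*w) + 5.358*exp(w) + 0.3619)*exp(w)/(0.9025*exp(4*w) - 0.703*exp(3*w) - 0.7561*exp(2*w) + 0.3478*exp(w) + 0.2209)
(5) = -21*b^2 - 18*b + 7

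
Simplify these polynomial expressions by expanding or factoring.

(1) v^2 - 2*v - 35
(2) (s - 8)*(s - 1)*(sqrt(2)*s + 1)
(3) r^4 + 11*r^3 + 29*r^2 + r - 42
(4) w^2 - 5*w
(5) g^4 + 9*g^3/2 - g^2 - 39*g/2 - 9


(1) = (v - 7)*(v + 5)
(2) = sqrt(2)*s^3 - 9*sqrt(2)*s^2 + s^2 - 9*s + 8*sqrt(2)*s + 8
(3) = (r - 1)*(r + 2)*(r + 3)*(r + 7)
(4) = w*(w - 5)
(5) = (g - 2)*(g + 1/2)*(g + 3)^2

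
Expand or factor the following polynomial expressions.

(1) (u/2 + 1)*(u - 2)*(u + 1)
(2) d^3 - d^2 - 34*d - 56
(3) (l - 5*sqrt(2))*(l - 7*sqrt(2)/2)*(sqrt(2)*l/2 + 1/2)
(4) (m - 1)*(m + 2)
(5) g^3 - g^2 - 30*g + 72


(1) = u^3/2 + u^2/2 - 2*u - 2
(2) = (d - 7)*(d + 2)*(d + 4)
(3) = sqrt(2)*l^3/2 - 8*l^2 + 53*sqrt(2)*l/4 + 35/2
(4) = m^2 + m - 2
(5) = (g - 4)*(g - 3)*(g + 6)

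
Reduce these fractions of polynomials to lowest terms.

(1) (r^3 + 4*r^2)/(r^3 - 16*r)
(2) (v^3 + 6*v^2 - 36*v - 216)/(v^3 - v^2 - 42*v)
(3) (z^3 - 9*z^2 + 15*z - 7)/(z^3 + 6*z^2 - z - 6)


(1) = r/(r - 4)
(2) = (v^2 - 36)/(v^2 - 7*v)
(3) = (z^2 - 8*z + 7)/(z^2 + 7*z + 6)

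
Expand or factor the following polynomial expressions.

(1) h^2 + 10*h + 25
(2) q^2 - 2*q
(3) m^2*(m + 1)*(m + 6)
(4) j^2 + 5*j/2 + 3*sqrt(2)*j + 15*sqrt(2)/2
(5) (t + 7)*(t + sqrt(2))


(1) = (h + 5)^2
(2) = q*(q - 2)
(3) = m^4 + 7*m^3 + 6*m^2
(4) = (j + 5/2)*(j + 3*sqrt(2))
(5) = t^2 + sqrt(2)*t + 7*t + 7*sqrt(2)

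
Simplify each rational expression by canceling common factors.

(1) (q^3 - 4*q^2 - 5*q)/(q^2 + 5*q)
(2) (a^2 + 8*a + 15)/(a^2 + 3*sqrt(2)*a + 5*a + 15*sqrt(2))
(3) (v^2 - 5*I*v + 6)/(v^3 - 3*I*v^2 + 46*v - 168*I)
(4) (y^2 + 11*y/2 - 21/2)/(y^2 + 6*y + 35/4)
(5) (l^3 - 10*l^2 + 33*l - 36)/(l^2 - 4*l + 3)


(1) = (q^2 - 4*q - 5)/(q + 5)
(2) = (a + 3)/(a + 3*sqrt(2))
(3) = (v + I)/(v^2 + 3*I*v + 28)
(4) = (4*y^2 + 22*y - 42)/(4*y^2 + 24*y + 35)
(5) = (l^2 - 7*l + 12)/(l - 1)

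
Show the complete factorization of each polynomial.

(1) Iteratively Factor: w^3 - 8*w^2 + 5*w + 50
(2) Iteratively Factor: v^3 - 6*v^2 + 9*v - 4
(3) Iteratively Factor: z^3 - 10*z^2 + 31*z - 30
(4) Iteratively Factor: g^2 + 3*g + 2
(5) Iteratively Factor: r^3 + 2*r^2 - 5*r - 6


(1) = (w + 2)*(w^2 - 10*w + 25) = (w - 5)*(w + 2)*(w - 5)
(2) = (v - 4)*(v^2 - 2*v + 1) = (v - 4)*(v - 1)*(v - 1)
(3) = (z - 2)*(z^2 - 8*z + 15) = (z - 5)*(z - 2)*(z - 3)
(4) = (g + 2)*(g + 1)
(5) = (r - 2)*(r^2 + 4*r + 3) = (r - 2)*(r + 3)*(r + 1)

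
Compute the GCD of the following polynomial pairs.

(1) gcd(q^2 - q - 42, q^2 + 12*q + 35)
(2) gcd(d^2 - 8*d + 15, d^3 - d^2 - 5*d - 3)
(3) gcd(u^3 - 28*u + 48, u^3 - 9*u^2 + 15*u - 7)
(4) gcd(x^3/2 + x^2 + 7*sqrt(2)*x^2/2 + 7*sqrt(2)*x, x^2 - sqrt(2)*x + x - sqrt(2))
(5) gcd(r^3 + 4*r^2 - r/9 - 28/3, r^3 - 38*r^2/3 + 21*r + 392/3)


(1) = 1
(2) = gcd((d - 5)*(d - 3), (d - 3)*(d + 1)^2) = d - 3
(3) = gcd((u - 4)*(u - 2)*(u + 6), (u - 7)*(u - 1)^2) = 1
(4) = 1
(5) = gcd((r - 4/3)*(r + 7/3)*(r + 3), (r - 8)*(r - 7)*(r + 7/3)) = r + 7/3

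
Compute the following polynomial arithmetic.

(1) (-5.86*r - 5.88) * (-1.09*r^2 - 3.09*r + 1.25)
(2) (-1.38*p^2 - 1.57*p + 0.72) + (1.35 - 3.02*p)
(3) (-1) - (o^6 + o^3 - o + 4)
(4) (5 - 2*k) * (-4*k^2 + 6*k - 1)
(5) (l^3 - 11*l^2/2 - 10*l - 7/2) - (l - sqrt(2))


(1) = 6.3874*r^3 + 24.5166*r^2 + 10.8442*r - 7.35
(2) = -1.38*p^2 - 4.59*p + 2.07
(3) = -o^6 - o^3 + o - 5
(4) = 8*k^3 - 32*k^2 + 32*k - 5
(5) = l^3 - 11*l^2/2 - 11*l - 7/2 + sqrt(2)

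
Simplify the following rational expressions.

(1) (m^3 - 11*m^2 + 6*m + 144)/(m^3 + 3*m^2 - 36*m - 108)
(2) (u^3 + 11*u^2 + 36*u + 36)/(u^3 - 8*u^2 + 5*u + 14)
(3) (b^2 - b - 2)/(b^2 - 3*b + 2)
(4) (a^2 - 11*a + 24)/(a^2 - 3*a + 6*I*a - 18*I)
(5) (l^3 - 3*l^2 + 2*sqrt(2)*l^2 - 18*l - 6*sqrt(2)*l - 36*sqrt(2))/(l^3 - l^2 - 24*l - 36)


(1) = (m - 8)/(m + 6)
(2) = (u^3 + 11*u^2 + 36*u + 36)/(u^3 - 8*u^2 + 5*u + 14)
(3) = (b + 1)/(b - 1)
(4) = (a - 8)/(a + 6*I)
(5) = (l + 2*sqrt(2))/(l + 2)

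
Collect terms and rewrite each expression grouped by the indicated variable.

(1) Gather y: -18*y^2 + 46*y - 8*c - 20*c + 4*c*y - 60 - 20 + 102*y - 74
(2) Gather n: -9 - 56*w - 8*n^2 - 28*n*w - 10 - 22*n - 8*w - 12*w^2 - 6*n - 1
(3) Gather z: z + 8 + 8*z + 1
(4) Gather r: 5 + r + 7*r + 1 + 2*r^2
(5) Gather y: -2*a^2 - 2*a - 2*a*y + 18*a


(1) = -28*c - 18*y^2 + y*(4*c + 148) - 154
(2) = -8*n^2 + n*(-28*w - 28) - 12*w^2 - 64*w - 20
(3) = 9*z + 9
(4) = 2*r^2 + 8*r + 6
(5) = -2*a^2 - 2*a*y + 16*a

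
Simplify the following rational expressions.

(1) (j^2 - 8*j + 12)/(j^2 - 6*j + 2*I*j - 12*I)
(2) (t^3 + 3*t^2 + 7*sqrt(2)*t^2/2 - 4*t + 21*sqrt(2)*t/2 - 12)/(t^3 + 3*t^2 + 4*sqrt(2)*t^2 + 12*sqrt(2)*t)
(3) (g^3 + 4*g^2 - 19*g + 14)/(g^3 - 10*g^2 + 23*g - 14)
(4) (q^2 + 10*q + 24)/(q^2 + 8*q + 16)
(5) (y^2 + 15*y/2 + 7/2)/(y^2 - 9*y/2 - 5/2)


(1) = (j - 2)/(j + 2*I)
(2) = (2*t - sqrt(2))/(2*t)
(3) = (g + 7)/(g - 7)
(4) = (q + 6)/(q + 4)
(5) = (y + 7)/(y - 5)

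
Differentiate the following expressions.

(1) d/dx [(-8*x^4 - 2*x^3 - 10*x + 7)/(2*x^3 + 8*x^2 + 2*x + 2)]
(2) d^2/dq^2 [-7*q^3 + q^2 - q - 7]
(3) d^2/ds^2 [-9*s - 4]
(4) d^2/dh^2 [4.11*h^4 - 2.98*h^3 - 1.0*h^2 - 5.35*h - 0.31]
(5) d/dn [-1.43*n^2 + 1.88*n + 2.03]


(1) = (-8*x^6 - 64*x^5 - 32*x^4 - 16*x^3 + 13*x^2 - 56*x - 17)/(2*(x^6 + 8*x^5 + 18*x^4 + 10*x^3 + 9*x^2 + 2*x + 1))
(2) = 2 - 42*q
(3) = 0
(4) = 49.32*h^2 - 17.88*h - 2.0
(5) = 1.88 - 2.86*n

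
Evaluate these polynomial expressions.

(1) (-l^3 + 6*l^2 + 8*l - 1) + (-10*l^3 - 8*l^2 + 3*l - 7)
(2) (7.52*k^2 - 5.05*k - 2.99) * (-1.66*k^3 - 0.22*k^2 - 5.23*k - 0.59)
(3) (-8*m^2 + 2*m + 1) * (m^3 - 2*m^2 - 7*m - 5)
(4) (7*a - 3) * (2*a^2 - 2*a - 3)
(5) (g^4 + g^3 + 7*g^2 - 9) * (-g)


(1) = -11*l^3 - 2*l^2 + 11*l - 8
(2) = -12.4832*k^5 + 6.7286*k^4 - 33.2552*k^3 + 22.6325*k^2 + 18.6172*k + 1.7641
(3) = -8*m^5 + 18*m^4 + 53*m^3 + 24*m^2 - 17*m - 5
(4) = 14*a^3 - 20*a^2 - 15*a + 9
(5) = -g^5 - g^4 - 7*g^3 + 9*g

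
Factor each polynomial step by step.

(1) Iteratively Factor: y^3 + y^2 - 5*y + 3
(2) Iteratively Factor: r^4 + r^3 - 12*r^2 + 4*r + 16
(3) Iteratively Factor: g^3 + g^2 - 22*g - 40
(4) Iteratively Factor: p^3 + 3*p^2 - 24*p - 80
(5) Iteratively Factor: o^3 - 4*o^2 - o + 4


(1) = (y - 1)*(y^2 + 2*y - 3) = (y - 1)^2*(y + 3)
(2) = (r - 2)*(r^3 + 3*r^2 - 6*r - 8) = (r - 2)*(r + 4)*(r^2 - r - 2) = (r - 2)^2*(r + 4)*(r + 1)
(3) = (g - 5)*(g^2 + 6*g + 8) = (g - 5)*(g + 4)*(g + 2)
(4) = (p + 4)*(p^2 - p - 20) = (p - 5)*(p + 4)*(p + 4)
(5) = (o + 1)*(o^2 - 5*o + 4) = (o - 4)*(o + 1)*(o - 1)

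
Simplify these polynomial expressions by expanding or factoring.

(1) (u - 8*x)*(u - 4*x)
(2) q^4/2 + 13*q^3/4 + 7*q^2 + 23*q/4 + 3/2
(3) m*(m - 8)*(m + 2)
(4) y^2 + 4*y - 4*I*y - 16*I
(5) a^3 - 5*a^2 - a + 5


(1) = u^2 - 12*u*x + 32*x^2
(2) = (q/2 + 1)*(q + 1/2)*(q + 1)*(q + 3)
(3) = m^3 - 6*m^2 - 16*m
(4) = (y + 4)*(y - 4*I)
(5) = (a - 5)*(a - 1)*(a + 1)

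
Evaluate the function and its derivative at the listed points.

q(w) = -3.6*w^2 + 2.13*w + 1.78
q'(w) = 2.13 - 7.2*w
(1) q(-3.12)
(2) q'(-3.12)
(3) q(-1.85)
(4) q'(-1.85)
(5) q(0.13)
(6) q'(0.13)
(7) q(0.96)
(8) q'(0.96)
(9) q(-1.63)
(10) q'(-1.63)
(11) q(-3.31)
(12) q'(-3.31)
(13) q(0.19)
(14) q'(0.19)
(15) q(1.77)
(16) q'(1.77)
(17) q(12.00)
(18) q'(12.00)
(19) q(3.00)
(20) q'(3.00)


(1) = -39.91
(2) = 24.59
(3) = -14.48
(4) = 15.45
(5) = 2.00
(6) = 1.19
(7) = 0.51
(8) = -4.78
(9) = -11.26
(10) = 13.87
(11) = -44.71
(12) = 25.96
(13) = 2.05
(14) = 0.76
(15) = -5.73
(16) = -10.61
(17) = -491.06
(18) = -84.27
(19) = -24.23
(20) = -19.47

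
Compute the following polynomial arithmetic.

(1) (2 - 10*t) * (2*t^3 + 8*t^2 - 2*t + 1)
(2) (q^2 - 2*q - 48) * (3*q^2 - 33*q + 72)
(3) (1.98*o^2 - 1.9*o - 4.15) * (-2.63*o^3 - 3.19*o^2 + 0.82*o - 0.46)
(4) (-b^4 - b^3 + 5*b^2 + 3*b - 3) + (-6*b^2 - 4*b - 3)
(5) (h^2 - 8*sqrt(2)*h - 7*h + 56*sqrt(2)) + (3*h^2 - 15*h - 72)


(1) = -20*t^4 - 76*t^3 + 36*t^2 - 14*t + 2
(2) = 3*q^4 - 39*q^3 - 6*q^2 + 1440*q - 3456
(3) = -5.2074*o^5 - 1.3192*o^4 + 18.5991*o^3 + 10.7697*o^2 - 2.529*o + 1.909
(4) = -b^4 - b^3 - b^2 - b - 6
(5) = 4*h^2 - 22*h - 8*sqrt(2)*h - 72 + 56*sqrt(2)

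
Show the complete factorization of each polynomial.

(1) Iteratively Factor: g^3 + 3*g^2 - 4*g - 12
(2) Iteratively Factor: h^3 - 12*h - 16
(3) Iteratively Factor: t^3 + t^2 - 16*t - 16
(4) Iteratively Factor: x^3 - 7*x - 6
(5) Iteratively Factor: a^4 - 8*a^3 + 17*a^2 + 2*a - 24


(1) = (g + 2)*(g^2 + g - 6) = (g - 2)*(g + 2)*(g + 3)
(2) = (h - 4)*(h^2 + 4*h + 4) = (h - 4)*(h + 2)*(h + 2)
(3) = (t + 4)*(t^2 - 3*t - 4) = (t + 1)*(t + 4)*(t - 4)
(4) = (x + 2)*(x^2 - 2*x - 3) = (x - 3)*(x + 2)*(x + 1)
(5) = (a - 4)*(a^3 - 4*a^2 + a + 6) = (a - 4)*(a - 3)*(a^2 - a - 2) = (a - 4)*(a - 3)*(a - 2)*(a + 1)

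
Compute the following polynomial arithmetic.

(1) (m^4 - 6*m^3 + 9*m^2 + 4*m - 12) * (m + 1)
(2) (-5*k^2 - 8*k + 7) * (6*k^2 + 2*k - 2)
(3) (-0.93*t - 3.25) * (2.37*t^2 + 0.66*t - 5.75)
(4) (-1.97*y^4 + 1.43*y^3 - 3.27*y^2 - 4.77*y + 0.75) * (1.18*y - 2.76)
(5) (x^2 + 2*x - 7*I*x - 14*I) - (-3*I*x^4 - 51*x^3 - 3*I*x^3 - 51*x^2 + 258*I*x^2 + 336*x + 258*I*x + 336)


(1) = m^5 - 5*m^4 + 3*m^3 + 13*m^2 - 8*m - 12
(2) = -30*k^4 - 58*k^3 + 36*k^2 + 30*k - 14
(3) = -2.2041*t^3 - 8.3163*t^2 + 3.2025*t + 18.6875
(4) = -2.3246*y^5 + 7.1246*y^4 - 7.8054*y^3 + 3.3966*y^2 + 14.0502*y - 2.07
(5) = 3*I*x^4 + 51*x^3 + 3*I*x^3 + 52*x^2 - 258*I*x^2 - 334*x - 265*I*x - 336 - 14*I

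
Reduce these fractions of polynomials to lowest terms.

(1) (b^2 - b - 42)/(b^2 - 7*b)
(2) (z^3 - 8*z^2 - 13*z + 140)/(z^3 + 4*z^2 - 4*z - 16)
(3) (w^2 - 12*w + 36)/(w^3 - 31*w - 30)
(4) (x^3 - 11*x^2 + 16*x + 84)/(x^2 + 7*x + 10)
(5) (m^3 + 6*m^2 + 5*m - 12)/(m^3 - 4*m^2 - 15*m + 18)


(1) = (b + 6)/b
(2) = (z^2 - 12*z + 35)/(z^2 - 4)
(3) = (w - 6)/(w^2 + 6*w + 5)
(4) = (x^2 - 13*x + 42)/(x + 5)
(5) = (m + 4)/(m - 6)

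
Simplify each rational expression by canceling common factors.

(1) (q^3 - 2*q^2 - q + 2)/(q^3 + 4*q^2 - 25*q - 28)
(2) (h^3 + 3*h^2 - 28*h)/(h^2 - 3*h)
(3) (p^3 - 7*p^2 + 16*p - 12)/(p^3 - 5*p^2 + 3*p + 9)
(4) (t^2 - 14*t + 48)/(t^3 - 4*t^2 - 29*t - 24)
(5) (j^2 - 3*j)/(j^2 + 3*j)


(1) = (q^2 - 3*q + 2)/(q^2 + 3*q - 28)
(2) = (h^2 + 3*h - 28)/(h - 3)
(3) = (p^2 - 4*p + 4)/(p^2 - 2*p - 3)
(4) = (t - 6)/(t^2 + 4*t + 3)
(5) = (j - 3)/(j + 3)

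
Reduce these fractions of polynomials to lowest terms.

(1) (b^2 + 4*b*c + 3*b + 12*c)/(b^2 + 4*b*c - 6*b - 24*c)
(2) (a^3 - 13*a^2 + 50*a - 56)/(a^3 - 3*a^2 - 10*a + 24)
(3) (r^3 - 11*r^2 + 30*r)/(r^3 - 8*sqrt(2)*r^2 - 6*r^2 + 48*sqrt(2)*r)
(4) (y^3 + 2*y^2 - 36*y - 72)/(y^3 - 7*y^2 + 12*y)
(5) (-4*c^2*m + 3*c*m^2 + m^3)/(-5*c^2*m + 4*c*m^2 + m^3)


(1) = (b + 3)/(b - 6)
(2) = (a - 7)/(a + 3)
(3) = (r - 5)/(r - 8*sqrt(2))
(4) = (y^3 + 2*y^2 - 36*y - 72)/(y^3 - 7*y^2 + 12*y)
(5) = (4*c + m)/(5*c + m)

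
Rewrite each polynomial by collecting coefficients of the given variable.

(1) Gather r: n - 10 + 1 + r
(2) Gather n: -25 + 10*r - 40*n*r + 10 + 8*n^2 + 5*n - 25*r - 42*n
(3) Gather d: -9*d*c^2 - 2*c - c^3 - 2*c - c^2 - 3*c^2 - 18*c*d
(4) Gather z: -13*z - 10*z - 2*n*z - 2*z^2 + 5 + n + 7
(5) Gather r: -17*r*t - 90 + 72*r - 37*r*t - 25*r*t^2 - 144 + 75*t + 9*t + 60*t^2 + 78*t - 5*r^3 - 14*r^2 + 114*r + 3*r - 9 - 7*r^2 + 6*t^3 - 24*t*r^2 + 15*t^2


(1) = n + r - 9
(2) = 8*n^2 + n*(-40*r - 37) - 15*r - 15
(3) = -c^3 - 4*c^2 - 4*c + d*(-9*c^2 - 18*c)
(4) = n - 2*z^2 + z*(-2*n - 23) + 12
(5) = -5*r^3 + r^2*(-24*t - 21) + r*(-25*t^2 - 54*t + 189) + 6*t^3 + 75*t^2 + 162*t - 243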